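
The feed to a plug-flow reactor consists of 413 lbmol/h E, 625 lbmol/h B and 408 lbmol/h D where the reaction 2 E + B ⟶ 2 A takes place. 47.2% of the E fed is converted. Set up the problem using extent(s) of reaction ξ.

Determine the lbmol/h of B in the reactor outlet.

E reacted = 0.472 × 413 = 194.9 lbmol/h; ν_E = −2, so ξ = 194.9/2 = 97.47 lbmol/h.
Outlet amounts (n = n₀ + ν ξ):
  E: 413 − 2(97.47) = 218.1
  B: 625 − 1(97.47) = 527.5
  A: 0 + 2(97.47) = 194.9
  D: 408 (inert)

528 lbmol/h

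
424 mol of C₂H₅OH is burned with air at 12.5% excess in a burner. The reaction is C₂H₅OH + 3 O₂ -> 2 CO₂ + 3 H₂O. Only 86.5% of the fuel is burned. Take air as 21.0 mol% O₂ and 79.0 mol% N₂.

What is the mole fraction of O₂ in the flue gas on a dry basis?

Stoichiometric O₂ = 3 × 424 = 1272 mol; O₂ fed = 1272 × 1.125 = 1431 mol.
N₂ fed = 1431 × 79/21 = 5383 mol.
Fuel reacted = 0.865 × 424 → ξ = 366.8 mol.
Outlet (n = n₀ + ν ξ):
  C₂H₅OH: 424 − 1(366.8) = 57.24
  O₂: 1431 − 3(366.8) = 330.7
  N₂: 5383 (inert)
  CO₂: 0 + 2(366.8) = 733.5
  H₂O: 0 + 3(366.8) = 1100
Dry total = 6505 mol; y_O₂ (dry) = 330.7 / 6505 = 0.05084.

0.0508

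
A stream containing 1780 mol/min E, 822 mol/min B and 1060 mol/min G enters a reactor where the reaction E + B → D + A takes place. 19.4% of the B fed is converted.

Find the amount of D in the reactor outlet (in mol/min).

159 mol/min

B reacted = 0.194 × 822 = 159.5 mol/min; ν_B = −1, so ξ = 159.5/1 = 159.5 mol/min.
Outlet amounts (n = n₀ + ν ξ):
  E: 1780 − 1(159.5) = 1621
  B: 822 − 1(159.5) = 662.5
  D: 0 + 1(159.5) = 159.5
  A: 0 + 1(159.5) = 159.5
  G: 1060 (inert)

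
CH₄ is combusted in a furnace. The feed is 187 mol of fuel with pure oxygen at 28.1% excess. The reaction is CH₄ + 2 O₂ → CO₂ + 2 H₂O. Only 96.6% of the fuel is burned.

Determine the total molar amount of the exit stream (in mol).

666 mol

Stoichiometric O₂ = 2 × 187 = 374 mol; O₂ fed = 374 × 1.281 = 479.1 mol.
Fuel reacted = 0.966 × 187 → ξ = 180.6 mol.
Outlet (n = n₀ + ν ξ):
  CH₄: 187 − 1(180.6) = 6.358
  O₂: 479.1 − 2(180.6) = 117.8
  CO₂: 0 + 1(180.6) = 180.6
  H₂O: 0 + 2(180.6) = 361.3
Total out = 6.358 + 117.8 + 180.6 + 361.3 = 666.1 mol.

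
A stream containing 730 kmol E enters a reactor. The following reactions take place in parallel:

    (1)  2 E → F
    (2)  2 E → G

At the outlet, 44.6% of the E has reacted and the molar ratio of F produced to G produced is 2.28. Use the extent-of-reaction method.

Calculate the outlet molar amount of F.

113 kmol

Conversion of E: E consumed = 0.446 × 730 = 325.6 kmol = 2ξ₁ + 2ξ₂.
Selectivity: 1ξ₁ / (1ξ₂) = 2.28 → ξ₁ = 2.28 ξ₂.
Substitute: (2·2.28 + 2) ξ₂ = 325.6 → ξ₂ = 49.63 kmol, ξ₁ = 113.2 kmol.
Outlet amounts (n = n₀ + Σ ν·ξ):
  E: 730 − 2(113.2) − 2(49.63) = 404.4
  F: 0 + 1(113.2) = 113.2
  G: 0 + 1(49.63) = 49.63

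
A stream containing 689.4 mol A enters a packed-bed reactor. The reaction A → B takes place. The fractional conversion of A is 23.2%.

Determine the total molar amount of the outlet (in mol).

A reacted = 0.232 × 689.4 = 159.9 mol; ν_A = −1, so ξ = 159.9/1 = 159.9 mol.
Outlet amounts (n = n₀ + ν ξ):
  A: 689.4 − 1(159.9) = 529.5
  B: 0 + 1(159.9) = 159.9
Total out = 529.5 + 159.9 = 689.4 mol.

689 mol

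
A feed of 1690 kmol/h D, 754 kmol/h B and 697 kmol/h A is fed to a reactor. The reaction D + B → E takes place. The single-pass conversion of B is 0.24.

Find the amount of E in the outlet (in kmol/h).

181 kmol/h

B reacted = 0.24 × 754 = 181 kmol/h; ν_B = −1, so ξ = 181/1 = 181 kmol/h.
Outlet amounts (n = n₀ + ν ξ):
  D: 1690 − 1(181) = 1509
  B: 754 − 1(181) = 573
  E: 0 + 1(181) = 181
  A: 697 (inert)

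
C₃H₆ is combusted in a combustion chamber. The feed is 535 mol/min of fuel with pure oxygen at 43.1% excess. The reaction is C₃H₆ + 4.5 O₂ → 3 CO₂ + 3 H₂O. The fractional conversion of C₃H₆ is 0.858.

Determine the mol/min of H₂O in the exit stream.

Stoichiometric O₂ = 4.5 × 535 = 2408 mol/min; O₂ fed = 2408 × 1.431 = 3445 mol/min.
Fuel reacted = 0.858 × 535 → ξ = 459 mol/min.
Outlet (n = n₀ + ν ξ):
  C₃H₆: 535 − 1(459) = 75.97
  O₂: 3445 − 4.5(459) = 1379
  CO₂: 0 + 3(459) = 1377
  H₂O: 0 + 3(459) = 1377

1380 mol/min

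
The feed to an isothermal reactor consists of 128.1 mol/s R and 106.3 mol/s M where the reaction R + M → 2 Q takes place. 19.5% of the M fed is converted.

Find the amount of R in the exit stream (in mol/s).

107 mol/s

M reacted = 0.195 × 106.3 = 20.73 mol/s; ν_M = −1, so ξ = 20.73/1 = 20.73 mol/s.
Outlet amounts (n = n₀ + ν ξ):
  R: 128.1 − 1(20.73) = 107.4
  M: 106.3 − 1(20.73) = 85.57
  Q: 0 + 2(20.73) = 41.46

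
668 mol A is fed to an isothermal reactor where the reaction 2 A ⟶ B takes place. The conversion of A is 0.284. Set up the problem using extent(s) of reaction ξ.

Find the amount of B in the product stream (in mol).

A reacted = 0.284 × 668 = 189.7 mol; ν_A = −2, so ξ = 189.7/2 = 94.86 mol.
Outlet amounts (n = n₀ + ν ξ):
  A: 668 − 2(94.86) = 478.3
  B: 0 + 1(94.86) = 94.86

94.9 mol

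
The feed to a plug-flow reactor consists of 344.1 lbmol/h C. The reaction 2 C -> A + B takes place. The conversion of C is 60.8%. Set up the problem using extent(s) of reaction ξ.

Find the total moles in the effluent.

344 lbmol/h

C reacted = 0.608 × 344.1 = 209.2 lbmol/h; ν_C = −2, so ξ = 209.2/2 = 104.6 lbmol/h.
Outlet amounts (n = n₀ + ν ξ):
  C: 344.1 − 2(104.6) = 134.9
  A: 0 + 1(104.6) = 104.6
  B: 0 + 1(104.6) = 104.6
Total out = 134.9 + 104.6 + 104.6 = 344.1 lbmol/h.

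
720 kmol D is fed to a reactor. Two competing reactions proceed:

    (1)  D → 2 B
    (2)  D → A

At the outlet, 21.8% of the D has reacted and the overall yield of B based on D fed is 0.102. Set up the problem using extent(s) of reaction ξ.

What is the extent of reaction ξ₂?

ξ₂ = 120 kmol

Yield of B: 2ξ₁ / 720 = 0.102 → ξ₁ = 36.72 kmol.
Conversion of D: 1ξ₁ + 1ξ₂ = 0.218 × 720 = 157 → ξ₂ = 120.2 kmol.
Outlet amounts (n = n₀ + Σ ν·ξ):
  D: 720 − 1(36.72) − 1(120.2) = 563
  B: 0 + 2(36.72) = 73.44
  A: 0 + 1(120.2) = 120.2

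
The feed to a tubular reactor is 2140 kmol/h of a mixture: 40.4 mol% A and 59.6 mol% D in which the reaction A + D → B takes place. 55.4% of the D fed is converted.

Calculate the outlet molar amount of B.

707 kmol/h

D reacted = 0.554 × 1275 = 706.6 kmol/h; ν_D = −1, so ξ = 706.6/1 = 706.6 kmol/h.
Outlet amounts (n = n₀ + ν ξ):
  A: 864.6 − 1(706.6) = 158
  D: 1275 − 1(706.6) = 568.8
  B: 0 + 1(706.6) = 706.6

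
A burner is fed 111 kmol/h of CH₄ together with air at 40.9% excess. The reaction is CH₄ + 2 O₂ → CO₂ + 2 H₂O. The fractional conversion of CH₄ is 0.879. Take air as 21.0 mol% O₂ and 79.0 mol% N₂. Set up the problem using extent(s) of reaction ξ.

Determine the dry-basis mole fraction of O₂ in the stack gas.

0.0837

Stoichiometric O₂ = 2 × 111 = 222 kmol/h; O₂ fed = 222 × 1.409 = 312.8 kmol/h.
N₂ fed = 312.8 × 79/21 = 1177 kmol/h.
Fuel reacted = 0.879 × 111 → ξ = 97.57 kmol/h.
Outlet (n = n₀ + ν ξ):
  CH₄: 111 − 1(97.57) = 13.43
  O₂: 312.8 − 2(97.57) = 117.7
  N₂: 1177 (inert)
  CO₂: 0 + 1(97.57) = 97.57
  H₂O: 0 + 2(97.57) = 195.1
Dry total = 1405 kmol/h; y_O₂ (dry) = 117.7 / 1405 = 0.08372.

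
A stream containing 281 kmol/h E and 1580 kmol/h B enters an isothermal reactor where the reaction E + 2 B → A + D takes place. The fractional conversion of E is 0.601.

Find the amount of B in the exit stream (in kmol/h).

E reacted = 0.601 × 281 = 168.9 kmol/h; ν_E = −1, so ξ = 168.9/1 = 168.9 kmol/h.
Outlet amounts (n = n₀ + ν ξ):
  E: 281 − 1(168.9) = 112.1
  B: 1580 − 2(168.9) = 1242
  A: 0 + 1(168.9) = 168.9
  D: 0 + 1(168.9) = 168.9

1240 kmol/h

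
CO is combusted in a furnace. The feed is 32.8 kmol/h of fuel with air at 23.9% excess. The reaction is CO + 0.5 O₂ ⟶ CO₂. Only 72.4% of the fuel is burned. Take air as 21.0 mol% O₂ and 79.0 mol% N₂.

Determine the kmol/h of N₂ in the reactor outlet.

Stoichiometric O₂ = 0.5 × 32.8 = 16.4 kmol/h; O₂ fed = 16.4 × 1.239 = 20.32 kmol/h.
N₂ fed = 20.32 × 79/21 = 76.44 kmol/h.
Fuel reacted = 0.724 × 32.8 → ξ = 23.75 kmol/h.
Outlet (n = n₀ + ν ξ):
  CO: 32.8 − 1(23.75) = 9.053
  O₂: 20.32 − 0.5(23.75) = 8.446
  N₂: 76.44 (inert)
  CO₂: 0 + 1(23.75) = 23.75

76.4 kmol/h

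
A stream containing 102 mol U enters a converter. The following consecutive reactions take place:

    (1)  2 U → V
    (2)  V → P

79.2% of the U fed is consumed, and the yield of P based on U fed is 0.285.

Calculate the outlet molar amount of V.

Conversion of U: U consumed = 2ξ₁ = 0.792 × 102 → ξ₁ = 40.39 mol.
Yield of P: 1ξ₂ / 102 = 0.285 → ξ₂ = 29.07 mol.
Outlet amounts (n = n₀ + Σ ν·ξ):
  U: 102 − 2(40.39) = 21.22
  V: 0 + 1(40.39) − 1(29.07) = 11.32
  P: 0 + 1(29.07) = 29.07

11.3 mol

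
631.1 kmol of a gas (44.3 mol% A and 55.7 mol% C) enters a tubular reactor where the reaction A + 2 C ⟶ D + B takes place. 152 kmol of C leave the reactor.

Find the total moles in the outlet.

For C: n = n₀ − 2ξ → 152 = 351.5 − 2ξ, giving ξ = 99.76 kmol.
Outlet amounts (n = n₀ + ν ξ):
  A: 279.6 − 1(99.76) = 179.8
  C: 351.5 − 2(99.76) = 152
  D: 0 + 1(99.76) = 99.76
  B: 0 + 1(99.76) = 99.76
Total out = 179.8 + 152 + 99.76 + 99.76 = 531.3 kmol.

531 kmol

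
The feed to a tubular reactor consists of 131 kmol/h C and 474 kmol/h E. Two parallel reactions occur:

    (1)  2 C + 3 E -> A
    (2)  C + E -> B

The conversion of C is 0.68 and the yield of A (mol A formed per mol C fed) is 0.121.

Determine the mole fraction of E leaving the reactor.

0.762

Yield of A: 1ξ₁ / 131 = 0.121 → ξ₁ = 15.85 kmol/h.
Conversion of C: 2ξ₁ + 1ξ₂ = 0.68 × 131 = 89.08 → ξ₂ = 57.38 kmol/h.
Outlet amounts (n = n₀ + Σ ν·ξ):
  C: 131 − 2(15.85) − 1(57.38) = 41.92
  E: 474 − 3(15.85) − 1(57.38) = 369.1
  A: 0 + 1(15.85) = 15.85
  B: 0 + 1(57.38) = 57.38
Total out = 484.2 kmol/h; y_E = 369.1 / 484.2 = 0.7622.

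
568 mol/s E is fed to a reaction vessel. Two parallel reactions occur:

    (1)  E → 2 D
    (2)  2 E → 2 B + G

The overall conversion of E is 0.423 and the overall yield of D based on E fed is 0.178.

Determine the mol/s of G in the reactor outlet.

94.9 mol/s

Yield of D: 2ξ₁ / 568 = 0.178 → ξ₁ = 50.55 mol/s.
Conversion of E: 1ξ₁ + 2ξ₂ = 0.423 × 568 = 240.3 → ξ₂ = 94.86 mol/s.
Outlet amounts (n = n₀ + Σ ν·ξ):
  E: 568 − 1(50.55) − 2(94.86) = 327.7
  D: 0 + 2(50.55) = 101.1
  B: 0 + 2(94.86) = 189.7
  G: 0 + 1(94.86) = 94.86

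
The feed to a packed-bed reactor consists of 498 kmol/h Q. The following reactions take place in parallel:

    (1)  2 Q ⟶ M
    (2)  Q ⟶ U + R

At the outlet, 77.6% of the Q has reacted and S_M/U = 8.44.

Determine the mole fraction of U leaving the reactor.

Conversion of Q: Q consumed = 0.776 × 498 = 386.4 kmol/h = 2ξ₁ + 1ξ₂.
Selectivity: 1ξ₁ / (1ξ₂) = 8.44 → ξ₁ = 8.44 ξ₂.
Substitute: (2·8.44 + 1) ξ₂ = 386.4 → ξ₂ = 21.61 kmol/h, ξ₁ = 182.4 kmol/h.
Outlet amounts (n = n₀ + Σ ν·ξ):
  Q: 498 − 2(182.4) − 1(21.61) = 111.6
  M: 0 + 1(182.4) = 182.4
  U: 0 + 1(21.61) = 21.61
  R: 0 + 1(21.61) = 21.61
Total out = 337.2 kmol/h; y_U = 21.61 / 337.2 = 0.0641.

0.0641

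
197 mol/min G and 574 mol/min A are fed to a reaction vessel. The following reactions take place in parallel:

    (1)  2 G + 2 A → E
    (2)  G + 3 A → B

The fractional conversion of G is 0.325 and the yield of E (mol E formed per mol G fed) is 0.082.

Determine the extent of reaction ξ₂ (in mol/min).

Yield of E: 1ξ₁ / 197 = 0.082 → ξ₁ = 16.15 mol/min.
Conversion of G: 2ξ₁ + 1ξ₂ = 0.325 × 197 = 64.03 → ξ₂ = 31.72 mol/min.
Outlet amounts (n = n₀ + Σ ν·ξ):
  G: 197 − 2(16.15) − 1(31.72) = 133
  A: 574 − 2(16.15) − 3(31.72) = 446.5
  E: 0 + 1(16.15) = 16.15
  B: 0 + 1(31.72) = 31.72

ξ₂ = 31.7 mol/min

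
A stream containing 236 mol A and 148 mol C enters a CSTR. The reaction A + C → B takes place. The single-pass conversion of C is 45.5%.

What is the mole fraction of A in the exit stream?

C reacted = 0.455 × 148 = 67.34 mol; ν_C = −1, so ξ = 67.34/1 = 67.34 mol.
Outlet amounts (n = n₀ + ν ξ):
  A: 236 − 1(67.34) = 168.7
  C: 148 − 1(67.34) = 80.66
  B: 0 + 1(67.34) = 67.34
Total out = 316.7 mol; y_A = 168.7 / 316.7 = 0.5326.

0.533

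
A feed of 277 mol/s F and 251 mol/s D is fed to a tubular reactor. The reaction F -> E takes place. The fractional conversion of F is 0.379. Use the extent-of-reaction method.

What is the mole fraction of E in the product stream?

0.199

F reacted = 0.379 × 277 = 105 mol/s; ν_F = −1, so ξ = 105/1 = 105 mol/s.
Outlet amounts (n = n₀ + ν ξ):
  F: 277 − 1(105) = 172
  E: 0 + 1(105) = 105
  D: 251 (inert)
Total out = 528 mol/s; y_E = 105 / 528 = 0.1988.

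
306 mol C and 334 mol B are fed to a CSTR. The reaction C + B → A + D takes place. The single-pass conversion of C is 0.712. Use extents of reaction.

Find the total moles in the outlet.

640 mol

C reacted = 0.712 × 306 = 217.9 mol; ν_C = −1, so ξ = 217.9/1 = 217.9 mol.
Outlet amounts (n = n₀ + ν ξ):
  C: 306 − 1(217.9) = 88.13
  B: 334 − 1(217.9) = 116.1
  A: 0 + 1(217.9) = 217.9
  D: 0 + 1(217.9) = 217.9
Total out = 88.13 + 116.1 + 217.9 + 217.9 = 640 mol.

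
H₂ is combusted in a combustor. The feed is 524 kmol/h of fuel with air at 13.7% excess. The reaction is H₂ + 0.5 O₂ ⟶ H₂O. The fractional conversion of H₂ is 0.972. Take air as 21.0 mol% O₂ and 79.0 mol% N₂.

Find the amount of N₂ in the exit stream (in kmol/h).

Stoichiometric O₂ = 0.5 × 524 = 262 kmol/h; O₂ fed = 262 × 1.137 = 297.9 kmol/h.
N₂ fed = 297.9 × 79/21 = 1121 kmol/h.
Fuel reacted = 0.972 × 524 → ξ = 509.3 kmol/h.
Outlet (n = n₀ + ν ξ):
  H₂: 524 − 1(509.3) = 14.67
  O₂: 297.9 − 0.5(509.3) = 43.23
  N₂: 1121 (inert)
  H₂O: 0 + 1(509.3) = 509.3

1120 kmol/h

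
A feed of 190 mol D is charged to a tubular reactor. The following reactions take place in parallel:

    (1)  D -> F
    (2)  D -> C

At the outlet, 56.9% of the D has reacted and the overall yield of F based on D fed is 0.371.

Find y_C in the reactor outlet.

Yield of F: 1ξ₁ / 190 = 0.371 → ξ₁ = 70.49 mol.
Conversion of D: 1ξ₁ + 1ξ₂ = 0.569 × 190 = 108.1 → ξ₂ = 37.62 mol.
Outlet amounts (n = n₀ + Σ ν·ξ):
  D: 190 − 1(70.49) − 1(37.62) = 81.89
  F: 0 + 1(70.49) = 70.49
  C: 0 + 1(37.62) = 37.62
Total out = 190 mol; y_C = 37.62 / 190 = 0.198.

0.198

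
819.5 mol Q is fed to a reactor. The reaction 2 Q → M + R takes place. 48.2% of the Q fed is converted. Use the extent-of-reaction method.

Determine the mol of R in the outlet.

Q reacted = 0.482 × 819.5 = 395 mol; ν_Q = −2, so ξ = 395/2 = 197.5 mol.
Outlet amounts (n = n₀ + ν ξ):
  Q: 819.5 − 2(197.5) = 424.5
  M: 0 + 1(197.5) = 197.5
  R: 0 + 1(197.5) = 197.5

197 mol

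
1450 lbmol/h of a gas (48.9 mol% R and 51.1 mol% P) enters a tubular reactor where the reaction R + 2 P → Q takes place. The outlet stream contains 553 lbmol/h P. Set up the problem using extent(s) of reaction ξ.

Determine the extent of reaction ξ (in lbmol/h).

ξ = 94 lbmol/h

For P: n = n₀ − 2ξ → 553 = 741 − 2ξ, giving ξ = 93.98 lbmol/h.
Outlet amounts (n = n₀ + ν ξ):
  R: 709 − 1(93.98) = 615.1
  P: 741 − 2(93.98) = 553
  Q: 0 + 1(93.98) = 93.98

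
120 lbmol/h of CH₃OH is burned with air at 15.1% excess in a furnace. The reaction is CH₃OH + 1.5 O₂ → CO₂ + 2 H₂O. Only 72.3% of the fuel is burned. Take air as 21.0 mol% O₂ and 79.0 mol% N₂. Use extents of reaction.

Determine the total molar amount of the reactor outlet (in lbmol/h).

1150 lbmol/h

Stoichiometric O₂ = 1.5 × 120 = 180 lbmol/h; O₂ fed = 180 × 1.151 = 207.2 lbmol/h.
N₂ fed = 207.2 × 79/21 = 779.4 lbmol/h.
Fuel reacted = 0.723 × 120 → ξ = 86.76 lbmol/h.
Outlet (n = n₀ + ν ξ):
  CH₃OH: 120 − 1(86.76) = 33.24
  O₂: 207.2 − 1.5(86.76) = 77.04
  N₂: 779.4 (inert)
  CO₂: 0 + 1(86.76) = 86.76
  H₂O: 0 + 2(86.76) = 173.5
Total out = 33.24 + 77.04 + 779.4 + 86.76 + 173.5 = 1150 lbmol/h.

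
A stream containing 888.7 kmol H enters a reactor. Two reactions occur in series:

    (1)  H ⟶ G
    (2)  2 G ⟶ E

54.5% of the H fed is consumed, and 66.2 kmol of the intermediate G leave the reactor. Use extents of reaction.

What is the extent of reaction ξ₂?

Conversion of H: H consumed = 1ξ₁ = 0.545 × 888.7 → ξ₁ = 484.3 kmol.
G balance: n_G = 0 + 1ξ₁ − 2ξ₂ = 66.2 → ξ₂ = (1·484.3 − 66.2)/2 = 209.1 kmol.
Outlet amounts (n = n₀ + Σ ν·ξ):
  H: 888.7 − 1(484.3) = 404.4
  G: 0 + 1(484.3) − 2(209.1) = 66.2
  E: 0 + 1(209.1) = 209.1

ξ₂ = 209 kmol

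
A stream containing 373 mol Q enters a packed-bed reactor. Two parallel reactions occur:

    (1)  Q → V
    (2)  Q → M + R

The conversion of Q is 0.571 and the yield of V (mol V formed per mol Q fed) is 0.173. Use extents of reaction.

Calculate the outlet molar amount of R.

Yield of V: 1ξ₁ / 373 = 0.173 → ξ₁ = 64.53 mol.
Conversion of Q: 1ξ₁ + 1ξ₂ = 0.571 × 373 = 213 → ξ₂ = 148.5 mol.
Outlet amounts (n = n₀ + Σ ν·ξ):
  Q: 373 − 1(64.53) − 1(148.5) = 160
  V: 0 + 1(64.53) = 64.53
  M: 0 + 1(148.5) = 148.5
  R: 0 + 1(148.5) = 148.5

148 mol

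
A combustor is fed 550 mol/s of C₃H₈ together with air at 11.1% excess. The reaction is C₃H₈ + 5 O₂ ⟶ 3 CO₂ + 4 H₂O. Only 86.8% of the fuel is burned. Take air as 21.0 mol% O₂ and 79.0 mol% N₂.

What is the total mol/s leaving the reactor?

15600 mol/s

Stoichiometric O₂ = 5 × 550 = 2750 mol/s; O₂ fed = 2750 × 1.111 = 3055 mol/s.
N₂ fed = 3055 × 79/21 = 11490 mol/s.
Fuel reacted = 0.868 × 550 → ξ = 477.4 mol/s.
Outlet (n = n₀ + ν ξ):
  C₃H₈: 550 − 1(477.4) = 72.6
  O₂: 3055 − 5(477.4) = 668.2
  N₂: 11490 (inert)
  CO₂: 0 + 3(477.4) = 1432
  H₂O: 0 + 4(477.4) = 1910
Total out = 72.6 + 668.2 + 11490 + 1432 + 1910 = 15580 mol/s.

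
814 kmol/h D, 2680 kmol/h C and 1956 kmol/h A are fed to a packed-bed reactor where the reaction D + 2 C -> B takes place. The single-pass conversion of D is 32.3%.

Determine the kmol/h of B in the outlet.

263 kmol/h

D reacted = 0.323 × 814 = 262.9 kmol/h; ν_D = −1, so ξ = 262.9/1 = 262.9 kmol/h.
Outlet amounts (n = n₀ + ν ξ):
  D: 814 − 1(262.9) = 551.1
  C: 2680 − 2(262.9) = 2154
  B: 0 + 1(262.9) = 262.9
  A: 1956 (inert)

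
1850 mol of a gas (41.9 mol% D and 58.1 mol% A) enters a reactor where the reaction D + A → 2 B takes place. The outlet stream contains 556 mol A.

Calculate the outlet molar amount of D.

256 mol

For A: n = n₀ − 1ξ → 556 = 1075 − 1ξ, giving ξ = 518.8 mol.
Outlet amounts (n = n₀ + ν ξ):
  D: 775.1 − 1(518.8) = 256.3
  A: 1075 − 1(518.8) = 556
  B: 0 + 2(518.8) = 1038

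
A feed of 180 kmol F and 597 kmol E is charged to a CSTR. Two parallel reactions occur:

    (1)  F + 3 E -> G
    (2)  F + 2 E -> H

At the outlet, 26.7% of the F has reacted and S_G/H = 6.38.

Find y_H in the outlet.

Conversion of F: F consumed = 0.267 × 180 = 48.06 kmol = 1ξ₁ + 1ξ₂.
Selectivity: 1ξ₁ / (1ξ₂) = 6.38 → ξ₁ = 6.38 ξ₂.
Substitute: (1·6.38 + 1) ξ₂ = 48.06 → ξ₂ = 6.512 kmol, ξ₁ = 41.55 kmol.
Outlet amounts (n = n₀ + Σ ν·ξ):
  F: 180 − 1(41.55) − 1(6.512) = 131.9
  E: 597 − 3(41.55) − 2(6.512) = 459.3
  G: 0 + 1(41.55) = 41.55
  H: 0 + 1(6.512) = 6.512
Total out = 639.3 kmol; y_H = 6.512 / 639.3 = 0.01019.

0.0102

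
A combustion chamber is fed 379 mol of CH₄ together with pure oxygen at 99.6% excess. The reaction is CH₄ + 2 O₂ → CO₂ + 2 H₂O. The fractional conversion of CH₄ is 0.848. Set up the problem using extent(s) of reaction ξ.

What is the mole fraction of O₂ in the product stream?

Stoichiometric O₂ = 2 × 379 = 758 mol; O₂ fed = 758 × 1.996 = 1513 mol.
Fuel reacted = 0.848 × 379 → ξ = 321.4 mol.
Outlet (n = n₀ + ν ξ):
  CH₄: 379 − 1(321.4) = 57.61
  O₂: 1513 − 2(321.4) = 870.2
  CO₂: 0 + 1(321.4) = 321.4
  H₂O: 0 + 2(321.4) = 642.8
Total out = 1892 mol; y_O₂ = 870.2 / 1892 = 0.4599.

0.46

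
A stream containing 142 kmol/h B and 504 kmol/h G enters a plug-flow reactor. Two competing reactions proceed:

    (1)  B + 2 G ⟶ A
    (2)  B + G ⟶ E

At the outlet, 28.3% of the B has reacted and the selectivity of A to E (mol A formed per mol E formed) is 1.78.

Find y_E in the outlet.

Conversion of B: B consumed = 0.283 × 142 = 40.19 kmol/h = 1ξ₁ + 1ξ₂.
Selectivity: 1ξ₁ / (1ξ₂) = 1.78 → ξ₁ = 1.78 ξ₂.
Substitute: (1·1.78 + 1) ξ₂ = 40.19 → ξ₂ = 14.46 kmol/h, ξ₁ = 25.73 kmol/h.
Outlet amounts (n = n₀ + Σ ν·ξ):
  B: 142 − 1(25.73) − 1(14.46) = 101.8
  G: 504 − 2(25.73) − 1(14.46) = 438.1
  A: 0 + 1(25.73) = 25.73
  E: 0 + 1(14.46) = 14.46
Total out = 580.1 kmol/h; y_E = 14.46 / 580.1 = 0.02492.

0.0249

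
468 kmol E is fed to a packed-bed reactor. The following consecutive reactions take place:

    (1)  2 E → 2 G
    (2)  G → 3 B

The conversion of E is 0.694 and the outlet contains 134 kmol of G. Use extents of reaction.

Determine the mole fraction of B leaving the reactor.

0.674

Conversion of E: E consumed = 2ξ₁ = 0.694 × 468 → ξ₁ = 162.4 kmol.
G balance: n_G = 0 + 2ξ₁ − 1ξ₂ = 134 → ξ₂ = (2·162.4 − 134)/1 = 190.8 kmol.
Outlet amounts (n = n₀ + Σ ν·ξ):
  E: 468 − 2(162.4) = 143.2
  G: 0 + 2(162.4) − 1(190.8) = 134
  B: 0 + 3(190.8) = 572.4
Total out = 849.6 kmol; y_B = 572.4 / 849.6 = 0.6737.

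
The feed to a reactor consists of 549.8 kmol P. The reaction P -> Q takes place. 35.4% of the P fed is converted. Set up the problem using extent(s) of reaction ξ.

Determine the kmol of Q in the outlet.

195 kmol

P reacted = 0.354 × 549.8 = 194.6 kmol; ν_P = −1, so ξ = 194.6/1 = 194.6 kmol.
Outlet amounts (n = n₀ + ν ξ):
  P: 549.8 − 1(194.6) = 355.2
  Q: 0 + 1(194.6) = 194.6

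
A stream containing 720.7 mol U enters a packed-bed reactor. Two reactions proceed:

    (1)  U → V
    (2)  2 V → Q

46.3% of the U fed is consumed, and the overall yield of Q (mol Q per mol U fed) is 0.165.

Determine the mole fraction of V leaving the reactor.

Conversion of U: U consumed = 1ξ₁ = 0.463 × 720.7 → ξ₁ = 333.7 mol.
Yield of Q: 1ξ₂ / 720.7 = 0.165 → ξ₂ = 118.9 mol.
Outlet amounts (n = n₀ + Σ ν·ξ):
  U: 720.7 − 1(333.7) = 387
  V: 0 + 1(333.7) − 2(118.9) = 95.85
  Q: 0 + 1(118.9) = 118.9
Total out = 601.8 mol; y_V = 95.85 / 601.8 = 0.1593.

0.159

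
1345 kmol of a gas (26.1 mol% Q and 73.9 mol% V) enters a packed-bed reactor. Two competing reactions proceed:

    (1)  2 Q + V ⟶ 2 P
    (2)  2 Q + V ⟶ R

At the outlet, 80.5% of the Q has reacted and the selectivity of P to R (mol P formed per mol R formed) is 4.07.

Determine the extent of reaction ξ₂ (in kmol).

Conversion of Q: Q consumed = 0.805 × 351 = 282.6 kmol = 2ξ₁ + 2ξ₂.
Selectivity: 2ξ₁ / (1ξ₂) = 4.07 → ξ₁ = 2.035 ξ₂.
Substitute: (2·2.035 + 2) ξ₂ = 282.6 → ξ₂ = 46.56 kmol, ξ₁ = 94.74 kmol.
Outlet amounts (n = n₀ + Σ ν·ξ):
  Q: 351 − 2(94.74) − 2(46.56) = 68.45
  V: 994 − 1(94.74) − 1(46.56) = 852.7
  P: 0 + 2(94.74) = 189.5
  R: 0 + 1(46.56) = 46.56

ξ₂ = 46.6 kmol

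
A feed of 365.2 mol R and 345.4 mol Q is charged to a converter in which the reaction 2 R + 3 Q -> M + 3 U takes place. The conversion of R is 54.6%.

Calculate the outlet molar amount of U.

R reacted = 0.546 × 365.2 = 199.4 mol; ν_R = −2, so ξ = 199.4/2 = 99.7 mol.
Outlet amounts (n = n₀ + ν ξ):
  R: 365.2 − 2(99.7) = 165.8
  Q: 345.4 − 3(99.7) = 46.3
  M: 0 + 1(99.7) = 99.7
  U: 0 + 3(99.7) = 299.1

299 mol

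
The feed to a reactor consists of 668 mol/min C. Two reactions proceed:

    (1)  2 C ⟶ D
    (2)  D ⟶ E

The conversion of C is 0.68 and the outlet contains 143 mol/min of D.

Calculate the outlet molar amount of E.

Conversion of C: C consumed = 2ξ₁ = 0.68 × 668 → ξ₁ = 227.1 mol/min.
D balance: n_D = 0 + 1ξ₁ − 1ξ₂ = 143 → ξ₂ = (1·227.1 − 143)/1 = 84.12 mol/min.
Outlet amounts (n = n₀ + Σ ν·ξ):
  C: 668 − 2(227.1) = 213.8
  D: 0 + 1(227.1) − 1(84.12) = 143
  E: 0 + 1(84.12) = 84.12

84.1 mol/min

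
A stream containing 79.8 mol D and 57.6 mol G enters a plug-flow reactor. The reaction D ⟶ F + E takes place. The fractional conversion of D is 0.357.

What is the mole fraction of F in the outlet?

0.172

D reacted = 0.357 × 79.8 = 28.49 mol; ν_D = −1, so ξ = 28.49/1 = 28.49 mol.
Outlet amounts (n = n₀ + ν ξ):
  D: 79.8 − 1(28.49) = 51.31
  F: 0 + 1(28.49) = 28.49
  E: 0 + 1(28.49) = 28.49
  G: 57.6 (inert)
Total out = 165.9 mol; y_F = 28.49 / 165.9 = 0.1717.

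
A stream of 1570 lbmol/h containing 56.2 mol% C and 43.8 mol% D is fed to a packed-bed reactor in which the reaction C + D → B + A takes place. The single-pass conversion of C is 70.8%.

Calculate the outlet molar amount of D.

C reacted = 0.708 × 882.3 = 624.7 lbmol/h; ν_C = −1, so ξ = 624.7/1 = 624.7 lbmol/h.
Outlet amounts (n = n₀ + ν ξ):
  C: 882.3 − 1(624.7) = 257.6
  D: 687.7 − 1(624.7) = 62.96
  B: 0 + 1(624.7) = 624.7
  A: 0 + 1(624.7) = 624.7

63 lbmol/h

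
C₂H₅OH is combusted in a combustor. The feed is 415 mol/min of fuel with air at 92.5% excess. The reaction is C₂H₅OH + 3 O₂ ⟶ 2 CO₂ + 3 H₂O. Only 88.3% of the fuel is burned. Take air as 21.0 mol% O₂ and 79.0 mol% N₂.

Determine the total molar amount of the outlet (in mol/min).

Stoichiometric O₂ = 3 × 415 = 1245 mol/min; O₂ fed = 1245 × 1.925 = 2397 mol/min.
N₂ fed = 2397 × 79/21 = 9016 mol/min.
Fuel reacted = 0.883 × 415 → ξ = 366.4 mol/min.
Outlet (n = n₀ + ν ξ):
  C₂H₅OH: 415 − 1(366.4) = 48.56
  O₂: 2397 − 3(366.4) = 1297
  N₂: 9016 (inert)
  CO₂: 0 + 2(366.4) = 732.9
  H₂O: 0 + 3(366.4) = 1099
Total out = 48.56 + 1297 + 9016 + 732.9 + 1099 = 12190 mol/min.

12200 mol/min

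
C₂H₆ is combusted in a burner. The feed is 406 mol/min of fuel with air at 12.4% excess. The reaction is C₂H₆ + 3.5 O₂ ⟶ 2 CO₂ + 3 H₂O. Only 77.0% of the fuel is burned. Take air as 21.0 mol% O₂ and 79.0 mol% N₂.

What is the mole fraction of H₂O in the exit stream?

0.115

Stoichiometric O₂ = 3.5 × 406 = 1421 mol/min; O₂ fed = 1421 × 1.124 = 1597 mol/min.
N₂ fed = 1597 × 79/21 = 6009 mol/min.
Fuel reacted = 0.77 × 406 → ξ = 312.6 mol/min.
Outlet (n = n₀ + ν ξ):
  C₂H₆: 406 − 1(312.6) = 93.38
  O₂: 1597 − 3.5(312.6) = 503
  N₂: 6009 (inert)
  CO₂: 0 + 2(312.6) = 625.2
  H₂O: 0 + 3(312.6) = 937.9
Total out = 8168 mol/min; y_H₂O = 937.9 / 8168 = 0.1148.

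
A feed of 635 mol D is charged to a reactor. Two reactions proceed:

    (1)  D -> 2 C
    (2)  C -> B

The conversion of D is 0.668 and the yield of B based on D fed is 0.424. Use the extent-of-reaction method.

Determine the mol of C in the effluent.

579 mol

Conversion of D: D consumed = 1ξ₁ = 0.668 × 635 → ξ₁ = 424.2 mol.
Yield of B: 1ξ₂ / 635 = 0.424 → ξ₂ = 269.2 mol.
Outlet amounts (n = n₀ + Σ ν·ξ):
  D: 635 − 1(424.2) = 210.8
  C: 0 + 2(424.2) − 1(269.2) = 579.1
  B: 0 + 1(269.2) = 269.2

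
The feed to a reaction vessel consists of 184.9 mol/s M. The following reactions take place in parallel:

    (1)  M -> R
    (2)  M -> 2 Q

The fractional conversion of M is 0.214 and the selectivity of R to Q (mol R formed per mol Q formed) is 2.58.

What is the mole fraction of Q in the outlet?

Conversion of M: M consumed = 0.214 × 184.9 = 39.57 mol/s = 1ξ₁ + 1ξ₂.
Selectivity: 1ξ₁ / (2ξ₂) = 2.58 → ξ₁ = 5.16 ξ₂.
Substitute: (1·5.16 + 1) ξ₂ = 39.57 → ξ₂ = 6.423 mol/s, ξ₁ = 33.15 mol/s.
Outlet amounts (n = n₀ + Σ ν·ξ):
  M: 184.9 − 1(33.15) − 1(6.423) = 145.3
  R: 0 + 1(33.15) = 33.15
  Q: 0 + 2(6.423) = 12.85
Total out = 191.3 mol/s; y_Q = 12.85 / 191.3 = 0.06715.

0.0671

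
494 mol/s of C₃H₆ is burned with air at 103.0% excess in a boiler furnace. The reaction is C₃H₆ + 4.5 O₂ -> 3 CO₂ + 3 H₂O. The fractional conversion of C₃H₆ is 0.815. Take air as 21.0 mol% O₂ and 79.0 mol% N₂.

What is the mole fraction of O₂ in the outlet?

0.122

Stoichiometric O₂ = 4.5 × 494 = 2223 mol/s; O₂ fed = 2223 × 2.030 = 4513 mol/s.
N₂ fed = 4513 × 79/21 = 16980 mol/s.
Fuel reacted = 0.815 × 494 → ξ = 402.6 mol/s.
Outlet (n = n₀ + ν ξ):
  C₃H₆: 494 − 1(402.6) = 91.39
  O₂: 4513 − 4.5(402.6) = 2701
  N₂: 16980 (inert)
  CO₂: 0 + 3(402.6) = 1208
  H₂O: 0 + 3(402.6) = 1208
Total out = 22180 mol/s; y_O₂ = 2701 / 22180 = 0.1218.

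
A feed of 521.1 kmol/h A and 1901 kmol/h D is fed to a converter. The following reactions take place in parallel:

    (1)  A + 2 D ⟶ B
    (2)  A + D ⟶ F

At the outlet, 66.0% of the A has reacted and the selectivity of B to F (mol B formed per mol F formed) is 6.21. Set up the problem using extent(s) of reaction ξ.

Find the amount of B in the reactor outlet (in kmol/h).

Conversion of A: A consumed = 0.66 × 521.1 = 343.9 kmol/h = 1ξ₁ + 1ξ₂.
Selectivity: 1ξ₁ / (1ξ₂) = 6.21 → ξ₁ = 6.21 ξ₂.
Substitute: (1·6.21 + 1) ξ₂ = 343.9 → ξ₂ = 47.7 kmol/h, ξ₁ = 296.2 kmol/h.
Outlet amounts (n = n₀ + Σ ν·ξ):
  A: 521.1 − 1(296.2) − 1(47.7) = 177.2
  D: 1901 − 2(296.2) − 1(47.7) = 1261
  B: 0 + 1(296.2) = 296.2
  F: 0 + 1(47.7) = 47.7

296 kmol/h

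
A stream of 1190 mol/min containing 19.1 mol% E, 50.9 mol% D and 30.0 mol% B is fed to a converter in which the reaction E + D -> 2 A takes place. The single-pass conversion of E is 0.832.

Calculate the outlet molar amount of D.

417 mol/min

E reacted = 0.832 × 227.3 = 189.1 mol/min; ν_E = −1, so ξ = 189.1/1 = 189.1 mol/min.
Outlet amounts (n = n₀ + ν ξ):
  E: 227.3 − 1(189.1) = 38.18
  D: 605.7 − 1(189.1) = 416.6
  A: 0 + 2(189.1) = 378.2
  B: 357 (inert)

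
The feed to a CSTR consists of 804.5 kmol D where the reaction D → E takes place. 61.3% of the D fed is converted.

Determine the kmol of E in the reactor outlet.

493 kmol

D reacted = 0.613 × 804.5 = 493.2 kmol; ν_D = −1, so ξ = 493.2/1 = 493.2 kmol.
Outlet amounts (n = n₀ + ν ξ):
  D: 804.5 − 1(493.2) = 311.3
  E: 0 + 1(493.2) = 493.2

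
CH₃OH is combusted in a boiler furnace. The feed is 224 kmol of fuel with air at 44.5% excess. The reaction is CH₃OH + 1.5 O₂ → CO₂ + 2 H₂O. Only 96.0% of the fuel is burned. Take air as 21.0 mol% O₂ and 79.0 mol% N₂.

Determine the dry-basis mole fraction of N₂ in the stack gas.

0.825

Stoichiometric O₂ = 1.5 × 224 = 336 kmol; O₂ fed = 336 × 1.445 = 485.5 kmol.
N₂ fed = 485.5 × 79/21 = 1826 kmol.
Fuel reacted = 0.96 × 224 → ξ = 215 kmol.
Outlet (n = n₀ + ν ξ):
  CH₃OH: 224 − 1(215) = 8.96
  O₂: 485.5 − 1.5(215) = 163
  N₂: 1826 (inert)
  CO₂: 0 + 1(215) = 215
  H₂O: 0 + 2(215) = 430.1
Dry total = 2213 kmol; y_N₂ (dry) = 1826 / 2213 = 0.8252.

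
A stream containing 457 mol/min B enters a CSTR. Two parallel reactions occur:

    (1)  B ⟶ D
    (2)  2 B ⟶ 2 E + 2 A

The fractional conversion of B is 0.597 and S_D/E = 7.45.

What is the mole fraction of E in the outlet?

Conversion of B: B consumed = 0.597 × 457 = 272.8 mol/min = 1ξ₁ + 2ξ₂.
Selectivity: 1ξ₁ / (2ξ₂) = 7.45 → ξ₁ = 14.9 ξ₂.
Substitute: (1·14.9 + 2) ξ₂ = 272.8 → ξ₂ = 16.14 mol/min, ξ₁ = 240.5 mol/min.
Outlet amounts (n = n₀ + Σ ν·ξ):
  B: 457 − 1(240.5) − 2(16.14) = 184.2
  D: 0 + 1(240.5) = 240.5
  E: 0 + 2(16.14) = 32.29
  A: 0 + 2(16.14) = 32.29
Total out = 489.3 mol/min; y_E = 32.29 / 489.3 = 0.06599.

0.066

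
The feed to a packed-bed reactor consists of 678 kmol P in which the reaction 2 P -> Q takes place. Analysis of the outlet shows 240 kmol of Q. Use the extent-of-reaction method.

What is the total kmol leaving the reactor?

438 kmol

For Q: n = n₀ + 1ξ → 240 = 0 + 1ξ, giving ξ = 240 kmol.
Outlet amounts (n = n₀ + ν ξ):
  P: 678 − 2(240) = 198
  Q: 0 + 1(240) = 240
Total out = 198 + 240 = 438 kmol.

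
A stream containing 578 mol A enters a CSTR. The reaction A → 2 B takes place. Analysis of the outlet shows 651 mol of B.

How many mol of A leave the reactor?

For B: n = n₀ + 2ξ → 651 = 0 + 2ξ, giving ξ = 325.5 mol.
Outlet amounts (n = n₀ + ν ξ):
  A: 578 − 1(325.5) = 252.5
  B: 0 + 2(325.5) = 651

252 mol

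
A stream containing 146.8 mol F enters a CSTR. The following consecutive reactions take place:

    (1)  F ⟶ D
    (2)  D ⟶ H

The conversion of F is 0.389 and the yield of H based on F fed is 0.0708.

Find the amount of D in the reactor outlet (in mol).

Conversion of F: F consumed = 1ξ₁ = 0.389 × 146.8 → ξ₁ = 57.11 mol.
Yield of H: 1ξ₂ / 146.8 = 0.0708 → ξ₂ = 10.39 mol.
Outlet amounts (n = n₀ + Σ ν·ξ):
  F: 146.8 − 1(57.11) = 89.69
  D: 0 + 1(57.11) − 1(10.39) = 46.71
  H: 0 + 1(10.39) = 10.39

46.7 mol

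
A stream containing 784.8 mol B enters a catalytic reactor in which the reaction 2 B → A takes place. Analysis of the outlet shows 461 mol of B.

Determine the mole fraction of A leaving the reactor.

For B: n = n₀ − 2ξ → 461 = 784.8 − 2ξ, giving ξ = 161.9 mol.
Outlet amounts (n = n₀ + ν ξ):
  B: 784.8 − 2(161.9) = 461
  A: 0 + 1(161.9) = 161.9
Total out = 622.9 mol; y_A = 161.9 / 622.9 = 0.2599.

0.26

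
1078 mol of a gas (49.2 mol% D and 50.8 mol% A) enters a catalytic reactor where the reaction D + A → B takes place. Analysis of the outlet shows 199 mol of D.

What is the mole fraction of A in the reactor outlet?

0.29

For D: n = n₀ − 1ξ → 199 = 530.4 − 1ξ, giving ξ = 331.4 mol.
Outlet amounts (n = n₀ + ν ξ):
  D: 530.4 − 1(331.4) = 199
  A: 547.6 − 1(331.4) = 216.2
  B: 0 + 1(331.4) = 331.4
Total out = 746.6 mol; y_A = 216.2 / 746.6 = 0.2896.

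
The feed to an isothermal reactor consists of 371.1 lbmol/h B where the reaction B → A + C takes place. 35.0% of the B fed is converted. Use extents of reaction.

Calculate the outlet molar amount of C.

B reacted = 0.35 × 371.1 = 129.9 lbmol/h; ν_B = −1, so ξ = 129.9/1 = 129.9 lbmol/h.
Outlet amounts (n = n₀ + ν ξ):
  B: 371.1 − 1(129.9) = 241.2
  A: 0 + 1(129.9) = 129.9
  C: 0 + 1(129.9) = 129.9

130 lbmol/h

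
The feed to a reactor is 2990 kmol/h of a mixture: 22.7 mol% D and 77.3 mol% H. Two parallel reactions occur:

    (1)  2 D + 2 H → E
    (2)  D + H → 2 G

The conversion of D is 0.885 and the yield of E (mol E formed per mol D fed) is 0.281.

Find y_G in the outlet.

Yield of E: 1ξ₁ / 678.7 = 0.281 → ξ₁ = 190.7 kmol/h.
Conversion of D: 2ξ₁ + 1ξ₂ = 0.885 × 678.7 = 600.7 → ξ₂ = 219.2 kmol/h.
Outlet amounts (n = n₀ + Σ ν·ξ):
  D: 678.7 − 2(190.7) − 1(219.2) = 78.05
  H: 2311 − 2(190.7) − 1(219.2) = 1711
  E: 0 + 1(190.7) = 190.7
  G: 0 + 2(219.2) = 438.5
Total out = 2418 kmol/h; y_G = 438.5 / 2418 = 0.1813.

0.181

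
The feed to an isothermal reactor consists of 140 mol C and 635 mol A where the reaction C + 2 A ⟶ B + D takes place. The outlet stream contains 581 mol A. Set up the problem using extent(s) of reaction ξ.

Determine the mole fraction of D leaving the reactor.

0.0361

For A: n = n₀ − 2ξ → 581 = 635 − 2ξ, giving ξ = 27 mol.
Outlet amounts (n = n₀ + ν ξ):
  C: 140 − 1(27) = 113
  A: 635 − 2(27) = 581
  B: 0 + 1(27) = 27
  D: 0 + 1(27) = 27
Total out = 748 mol; y_D = 27 / 748 = 0.0361.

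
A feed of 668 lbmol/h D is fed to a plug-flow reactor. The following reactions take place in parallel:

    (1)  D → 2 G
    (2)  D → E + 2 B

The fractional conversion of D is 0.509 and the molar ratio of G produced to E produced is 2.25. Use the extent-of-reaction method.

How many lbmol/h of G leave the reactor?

360 lbmol/h

Conversion of D: D consumed = 0.509 × 668 = 340 lbmol/h = 1ξ₁ + 1ξ₂.
Selectivity: 2ξ₁ / (1ξ₂) = 2.25 → ξ₁ = 1.125 ξ₂.
Substitute: (1·1.125 + 1) ξ₂ = 340 → ξ₂ = 160 lbmol/h, ξ₁ = 180 lbmol/h.
Outlet amounts (n = n₀ + Σ ν·ξ):
  D: 668 − 1(180) − 1(160) = 328
  G: 0 + 2(180) = 360
  E: 0 + 1(160) = 160
  B: 0 + 2(160) = 320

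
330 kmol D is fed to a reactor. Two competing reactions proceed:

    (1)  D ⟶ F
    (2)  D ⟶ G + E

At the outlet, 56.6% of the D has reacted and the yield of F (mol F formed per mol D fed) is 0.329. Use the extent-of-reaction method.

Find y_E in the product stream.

0.192

Yield of F: 1ξ₁ / 330 = 0.329 → ξ₁ = 108.6 kmol.
Conversion of D: 1ξ₁ + 1ξ₂ = 0.566 × 330 = 186.8 → ξ₂ = 78.21 kmol.
Outlet amounts (n = n₀ + Σ ν·ξ):
  D: 330 − 1(108.6) − 1(78.21) = 143.2
  F: 0 + 1(108.6) = 108.6
  G: 0 + 1(78.21) = 78.21
  E: 0 + 1(78.21) = 78.21
Total out = 408.2 kmol; y_E = 78.21 / 408.2 = 0.1916.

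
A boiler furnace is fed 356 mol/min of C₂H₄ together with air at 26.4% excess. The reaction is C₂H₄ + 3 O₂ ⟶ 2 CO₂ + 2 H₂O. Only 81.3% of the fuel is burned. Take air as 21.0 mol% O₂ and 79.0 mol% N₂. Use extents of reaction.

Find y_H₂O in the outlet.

Stoichiometric O₂ = 3 × 356 = 1068 mol/min; O₂ fed = 1068 × 1.264 = 1350 mol/min.
N₂ fed = 1350 × 79/21 = 5078 mol/min.
Fuel reacted = 0.813 × 356 → ξ = 289.4 mol/min.
Outlet (n = n₀ + ν ξ):
  C₂H₄: 356 − 1(289.4) = 66.57
  O₂: 1350 − 3(289.4) = 481.7
  N₂: 5078 (inert)
  CO₂: 0 + 2(289.4) = 578.9
  H₂O: 0 + 2(289.4) = 578.9
Total out = 6784 mol/min; y_H₂O = 578.9 / 6784 = 0.08532.

0.0853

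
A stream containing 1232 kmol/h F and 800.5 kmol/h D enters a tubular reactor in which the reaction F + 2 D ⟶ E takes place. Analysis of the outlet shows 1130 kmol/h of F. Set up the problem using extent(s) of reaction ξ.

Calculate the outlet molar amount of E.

102 kmol/h

For F: n = n₀ − 1ξ → 1130 = 1232 − 1ξ, giving ξ = 102 kmol/h.
Outlet amounts (n = n₀ + ν ξ):
  F: 1232 − 1(102) = 1130
  D: 800.5 − 2(102) = 596.5
  E: 0 + 1(102) = 102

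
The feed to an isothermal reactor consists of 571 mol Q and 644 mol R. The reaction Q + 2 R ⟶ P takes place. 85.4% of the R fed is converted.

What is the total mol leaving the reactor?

665 mol

R reacted = 0.854 × 644 = 550 mol; ν_R = −2, so ξ = 550/2 = 275 mol.
Outlet amounts (n = n₀ + ν ξ):
  Q: 571 − 1(275) = 296
  R: 644 − 2(275) = 94.02
  P: 0 + 1(275) = 275
Total out = 296 + 94.02 + 275 = 665 mol.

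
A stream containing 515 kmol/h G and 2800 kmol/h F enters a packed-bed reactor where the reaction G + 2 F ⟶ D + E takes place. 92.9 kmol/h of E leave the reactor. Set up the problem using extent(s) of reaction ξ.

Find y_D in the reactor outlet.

For E: n = n₀ + 1ξ → 92.9 = 0 + 1ξ, giving ξ = 92.9 kmol/h.
Outlet amounts (n = n₀ + ν ξ):
  G: 515 − 1(92.9) = 422.1
  F: 2800 − 2(92.9) = 2614
  D: 0 + 1(92.9) = 92.9
  E: 0 + 1(92.9) = 92.9
Total out = 3222 kmol/h; y_D = 92.9 / 3222 = 0.02883.

0.0288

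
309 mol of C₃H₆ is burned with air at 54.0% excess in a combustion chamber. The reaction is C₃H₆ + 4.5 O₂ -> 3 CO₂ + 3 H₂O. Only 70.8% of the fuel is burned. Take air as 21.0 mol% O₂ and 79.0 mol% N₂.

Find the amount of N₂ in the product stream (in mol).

Stoichiometric O₂ = 4.5 × 309 = 1390 mol; O₂ fed = 1390 × 1.540 = 2141 mol.
N₂ fed = 2141 × 79/21 = 8056 mol.
Fuel reacted = 0.708 × 309 → ξ = 218.8 mol.
Outlet (n = n₀ + ν ξ):
  C₃H₆: 309 − 1(218.8) = 90.23
  O₂: 2141 − 4.5(218.8) = 1157
  N₂: 8056 (inert)
  CO₂: 0 + 3(218.8) = 656.3
  H₂O: 0 + 3(218.8) = 656.3

8060 mol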